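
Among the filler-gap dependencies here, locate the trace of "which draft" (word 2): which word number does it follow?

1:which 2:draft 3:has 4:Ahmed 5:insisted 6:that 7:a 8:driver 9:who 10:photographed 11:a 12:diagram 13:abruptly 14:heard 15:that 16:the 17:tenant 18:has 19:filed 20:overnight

The displaced element is "which draft" (word 2).
It is linked across 2 clause boundaries (that → that).
It functions as the direct object of "filed", so the gap sits immediately after word 19 ("filed").
Base order: Ahmed has insisted that a driver who photographed a diagram abruptly heard that the tenant has filed which draft overnight.

19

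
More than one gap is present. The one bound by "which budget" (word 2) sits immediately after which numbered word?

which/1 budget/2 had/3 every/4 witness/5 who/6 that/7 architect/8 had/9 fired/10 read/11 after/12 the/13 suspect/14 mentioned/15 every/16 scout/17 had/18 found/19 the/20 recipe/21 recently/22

The displaced element is "which budget" (word 2).
It functions as the direct object of "read", so the gap sits immediately after word 11 ("read").
Base order: Every witness who that architect had fired had read which budget after the suspect mentioned every scout had found the recipe recently.

11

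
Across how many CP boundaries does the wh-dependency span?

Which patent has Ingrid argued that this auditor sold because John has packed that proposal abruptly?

"which patent" is extracted from the object of "sold".
Boundaries crossed, outermost first: [that] — 1 in total.

1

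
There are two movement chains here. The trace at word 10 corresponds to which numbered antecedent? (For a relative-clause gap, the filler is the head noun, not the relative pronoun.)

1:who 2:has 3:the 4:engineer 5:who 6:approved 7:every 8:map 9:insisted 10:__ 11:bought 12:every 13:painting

1

The marked gap is the subject of "bought".
Its filler is the fronted wh-phrase "who", at word 1.
(The other dependency links word 4 to a gap after word 5.)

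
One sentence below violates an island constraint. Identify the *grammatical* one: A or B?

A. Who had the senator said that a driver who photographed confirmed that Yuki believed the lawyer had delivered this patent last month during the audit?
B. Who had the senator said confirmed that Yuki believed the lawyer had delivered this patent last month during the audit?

In A, the wh-phrase is extracted from inside a complex-NP island (relative clause) (introduced by "who"), which blocks movement.
In B, the extraction path crosses only that-complement boundaries, which are transparent.
So B is grammatical.

B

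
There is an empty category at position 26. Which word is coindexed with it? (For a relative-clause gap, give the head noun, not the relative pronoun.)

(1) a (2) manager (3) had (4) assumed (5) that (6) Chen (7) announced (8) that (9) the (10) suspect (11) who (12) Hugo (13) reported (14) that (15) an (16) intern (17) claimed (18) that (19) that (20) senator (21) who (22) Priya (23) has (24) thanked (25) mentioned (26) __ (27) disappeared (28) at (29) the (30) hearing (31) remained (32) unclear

10

The gap at 26 is the subject of "disappeared", inside a relative clause.
The relative pronoun is "who" (word 11); it is bound by the head noun immediately before it.
Its filler is the head noun "suspect", at word 10.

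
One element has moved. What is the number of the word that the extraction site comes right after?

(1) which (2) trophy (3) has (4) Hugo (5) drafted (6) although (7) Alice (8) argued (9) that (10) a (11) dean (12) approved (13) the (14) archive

5

The displaced element is "which trophy" (word 2).
It functions as the direct object of "drafted", so the gap sits immediately after word 5 ("drafted").
Base order: Hugo has drafted which trophy although Alice argued that a dean approved the archive.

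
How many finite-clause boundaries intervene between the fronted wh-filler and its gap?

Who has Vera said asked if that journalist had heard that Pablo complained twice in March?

1

"who" is extracted from the subject of "asked".
Boundaries crossed, outermost first: [Ø] — 1 in total.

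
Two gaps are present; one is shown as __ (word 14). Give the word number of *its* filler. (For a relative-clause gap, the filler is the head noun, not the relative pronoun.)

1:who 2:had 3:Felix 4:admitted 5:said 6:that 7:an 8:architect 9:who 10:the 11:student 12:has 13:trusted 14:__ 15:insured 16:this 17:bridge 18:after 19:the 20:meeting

The marked gap is inside the relative clause, the direct object of "trusted".
Its filler is the head noun "architect" (via "who"), at word 8.
(The other dependency links word 1 to a gap after word 4.)

8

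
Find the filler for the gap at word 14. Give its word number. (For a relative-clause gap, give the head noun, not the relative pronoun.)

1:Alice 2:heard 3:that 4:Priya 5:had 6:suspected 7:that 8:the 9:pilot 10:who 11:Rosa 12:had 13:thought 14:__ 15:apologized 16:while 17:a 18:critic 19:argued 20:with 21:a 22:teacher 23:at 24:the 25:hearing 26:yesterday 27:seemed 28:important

9

The gap at 14 is the subject of "apologized", inside a relative clause.
The relative pronoun is "who" (word 10); it is bound by the head noun immediately before it.
Its filler is the head noun "pilot", at word 9.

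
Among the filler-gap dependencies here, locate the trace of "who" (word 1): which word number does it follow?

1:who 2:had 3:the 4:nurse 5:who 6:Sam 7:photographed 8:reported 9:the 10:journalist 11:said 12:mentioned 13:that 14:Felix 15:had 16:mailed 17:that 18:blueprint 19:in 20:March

11

The displaced element is "who" (word 1).
It is linked across 2 clause boundaries (Ø → Ø).
It functions as the subject of "mentioned", so the gap sits immediately after word 11 ("said").
Base order: The nurse who Sam photographed had reported the journalist said that who mentioned that Felix had mailed that blueprint in March.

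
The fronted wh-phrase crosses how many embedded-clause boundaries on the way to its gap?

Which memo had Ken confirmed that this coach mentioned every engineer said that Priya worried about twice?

"which memo" is extracted from the PP object of "worried".
Boundaries crossed, outermost first: [that], [Ø], [that] — 3 in total.

3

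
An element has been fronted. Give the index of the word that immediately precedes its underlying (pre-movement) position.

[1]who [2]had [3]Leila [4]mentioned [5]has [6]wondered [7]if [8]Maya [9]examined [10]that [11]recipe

4

The displaced element is "who" (word 1).
It is linked across 1 clause boundary (Ø).
It functions as the subject of "wondered", so the gap sits immediately after word 4 ("mentioned").
Base order: Leila had mentioned that who has wondered if Maya examined that recipe.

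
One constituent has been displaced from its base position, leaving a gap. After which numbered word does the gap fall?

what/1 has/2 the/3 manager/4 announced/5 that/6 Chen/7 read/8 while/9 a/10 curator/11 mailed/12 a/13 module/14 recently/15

8

The displaced element is "what" (word 1).
It is linked across 1 clause boundary (that).
It functions as the direct object of "read", so the gap sits immediately after word 8 ("read").
Base order: The manager has announced that Chen read what while a curator mailed a module recently.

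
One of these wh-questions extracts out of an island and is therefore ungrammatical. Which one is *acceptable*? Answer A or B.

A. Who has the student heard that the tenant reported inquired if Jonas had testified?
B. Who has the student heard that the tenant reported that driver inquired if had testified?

In B, the wh-phrase is extracted from inside a wh-island (introduced by "if"), which blocks movement.
In A, the extraction path crosses only that-complement boundaries, which are transparent.
So A is grammatical.

A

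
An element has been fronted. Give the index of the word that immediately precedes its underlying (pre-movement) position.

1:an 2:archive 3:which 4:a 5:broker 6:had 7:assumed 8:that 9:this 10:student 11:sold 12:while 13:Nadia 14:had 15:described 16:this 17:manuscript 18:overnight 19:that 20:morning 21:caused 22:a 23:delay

11

The displaced element is "an archive" (word 2).
It is linked across 1 clause boundary (that).
It functions as the direct object of "sold", so the gap sits immediately after word 11 ("sold").
Base order: A broker had assumed that this student sold an archive while Nadia had described this manuscript overnight that morning.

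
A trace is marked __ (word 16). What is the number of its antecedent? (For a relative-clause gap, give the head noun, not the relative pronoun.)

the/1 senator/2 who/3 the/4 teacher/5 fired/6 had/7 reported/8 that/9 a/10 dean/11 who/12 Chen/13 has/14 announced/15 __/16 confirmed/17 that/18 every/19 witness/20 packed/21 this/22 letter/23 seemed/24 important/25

The gap at 16 is the subject of "confirmed", inside a relative clause.
The relative pronoun is "who" (word 12); it is bound by the head noun immediately before it.
Its filler is the head noun "dean", at word 11.

11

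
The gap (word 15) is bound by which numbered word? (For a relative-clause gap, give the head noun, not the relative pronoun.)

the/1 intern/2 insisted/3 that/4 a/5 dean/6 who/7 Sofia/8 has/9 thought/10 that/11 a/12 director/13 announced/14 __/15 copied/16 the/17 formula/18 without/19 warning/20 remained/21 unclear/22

6

The gap at 15 is the subject of "copied", inside a relative clause.
The relative pronoun is "who" (word 7); it is bound by the head noun immediately before it.
Its filler is the head noun "dean", at word 6.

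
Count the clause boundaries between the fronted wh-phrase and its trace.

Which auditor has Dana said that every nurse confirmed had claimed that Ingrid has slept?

"which auditor" is extracted from the subject of "claimed".
Boundaries crossed, outermost first: [that], [Ø] — 2 in total.

2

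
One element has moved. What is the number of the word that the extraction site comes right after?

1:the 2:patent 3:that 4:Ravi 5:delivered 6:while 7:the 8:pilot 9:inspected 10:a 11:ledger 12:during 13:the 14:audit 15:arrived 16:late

The displaced element is "the patent" (word 2).
It functions as the direct object of "delivered", so the gap sits immediately after word 5 ("delivered").
Base order: Ravi delivered the patent while the pilot inspected a ledger during the audit.

5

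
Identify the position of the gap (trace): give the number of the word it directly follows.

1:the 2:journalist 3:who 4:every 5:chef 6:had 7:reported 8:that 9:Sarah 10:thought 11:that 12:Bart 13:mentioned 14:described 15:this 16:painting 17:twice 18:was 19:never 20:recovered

13

The displaced element is "the journalist" (word 2).
It is linked across 3 clause boundaries (that → that → Ø).
It functions as the subject of "described", so the gap sits immediately after word 13 ("mentioned").
Base order: Every chef had reported that Sarah thought that Bart mentioned that the journalist described this painting twice.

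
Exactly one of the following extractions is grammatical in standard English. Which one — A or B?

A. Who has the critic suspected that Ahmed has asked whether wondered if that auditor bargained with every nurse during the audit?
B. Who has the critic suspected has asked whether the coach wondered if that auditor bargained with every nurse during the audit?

B

In A, the wh-phrase is extracted from inside a wh-island (introduced by "whether"), which blocks movement.
In B, the extraction path crosses only that-complement boundaries, which are transparent.
So B is grammatical.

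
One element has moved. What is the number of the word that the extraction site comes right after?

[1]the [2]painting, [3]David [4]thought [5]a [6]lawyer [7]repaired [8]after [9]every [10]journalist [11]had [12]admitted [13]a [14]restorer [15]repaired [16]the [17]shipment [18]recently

7

The displaced element is "the painting" (word 2).
It is linked across 1 clause boundary (Ø).
It functions as the direct object of "repaired", so the gap sits immediately after word 7 ("repaired").
Base order: David thought a lawyer repaired the painting after every journalist had admitted a restorer repaired the shipment recently.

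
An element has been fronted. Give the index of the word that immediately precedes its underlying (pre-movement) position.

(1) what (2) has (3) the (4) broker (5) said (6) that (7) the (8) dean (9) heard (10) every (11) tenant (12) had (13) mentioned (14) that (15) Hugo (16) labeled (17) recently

The displaced element is "what" (word 1).
It is linked across 3 clause boundaries (that → Ø → that).
It functions as the direct object of "labeled", so the gap sits immediately after word 16 ("labeled").
Base order: The broker has said that the dean heard every tenant had mentioned that Hugo labeled what recently.

16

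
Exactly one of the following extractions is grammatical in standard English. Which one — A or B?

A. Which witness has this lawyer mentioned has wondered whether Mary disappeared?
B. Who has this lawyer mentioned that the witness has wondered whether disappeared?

A

In B, the wh-phrase is extracted from inside a wh-island (introduced by "whether"), which blocks movement.
In A, the extraction path crosses only that-complement boundaries, which are transparent.
So A is grammatical.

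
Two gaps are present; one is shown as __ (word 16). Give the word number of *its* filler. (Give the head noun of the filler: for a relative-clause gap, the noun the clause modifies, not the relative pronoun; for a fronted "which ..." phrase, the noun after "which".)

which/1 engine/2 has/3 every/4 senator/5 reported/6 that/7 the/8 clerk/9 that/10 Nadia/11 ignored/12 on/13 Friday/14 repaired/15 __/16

The marked gap is the direct object of "repaired".
Its filler is the fronted wh-phrase "which engine", at word 2.
(The other dependency links word 9 to a gap after word 12.)

2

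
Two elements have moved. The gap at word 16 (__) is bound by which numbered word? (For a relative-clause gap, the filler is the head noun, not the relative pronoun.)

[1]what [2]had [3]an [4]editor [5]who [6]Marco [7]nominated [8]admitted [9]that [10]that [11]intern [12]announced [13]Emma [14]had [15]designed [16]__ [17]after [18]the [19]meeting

The marked gap is the direct object of "designed".
Its filler is the fronted wh-phrase "what", at word 1.
(The other dependency links word 4 to a gap after word 7.)

1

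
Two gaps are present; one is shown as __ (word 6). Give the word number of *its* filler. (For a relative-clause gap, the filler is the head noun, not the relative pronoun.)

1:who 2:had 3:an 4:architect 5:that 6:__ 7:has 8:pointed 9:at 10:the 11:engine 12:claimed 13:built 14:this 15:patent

4

The marked gap is inside the relative clause, the subject of "pointed".
Its filler is the head noun "architect" (via "that"), at word 4.
(The other dependency links word 1 to a gap after word 12.)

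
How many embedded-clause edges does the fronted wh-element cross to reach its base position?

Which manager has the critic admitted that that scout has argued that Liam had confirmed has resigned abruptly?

3

"which manager" is extracted from the subject of "resigned".
Boundaries crossed, outermost first: [that], [that], [Ø] — 3 in total.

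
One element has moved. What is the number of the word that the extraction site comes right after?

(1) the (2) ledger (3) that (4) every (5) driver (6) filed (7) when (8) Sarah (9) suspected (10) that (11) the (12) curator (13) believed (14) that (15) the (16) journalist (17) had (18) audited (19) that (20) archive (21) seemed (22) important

6

The displaced element is "the ledger" (word 2).
It functions as the direct object of "filed", so the gap sits immediately after word 6 ("filed").
Base order: Every driver filed the ledger when Sarah suspected that the curator believed that the journalist had audited that archive.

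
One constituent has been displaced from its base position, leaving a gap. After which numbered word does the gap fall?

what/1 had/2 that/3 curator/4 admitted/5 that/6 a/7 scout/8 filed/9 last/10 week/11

The displaced element is "what" (word 1).
It is linked across 1 clause boundary (that).
It functions as the direct object of "filed", so the gap sits immediately after word 9 ("filed").
Base order: That curator had admitted that a scout filed what last week.

9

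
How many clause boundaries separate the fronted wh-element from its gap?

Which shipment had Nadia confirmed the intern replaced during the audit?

1

"which shipment" is extracted from the object of "replaced".
Boundaries crossed, outermost first: [Ø] — 1 in total.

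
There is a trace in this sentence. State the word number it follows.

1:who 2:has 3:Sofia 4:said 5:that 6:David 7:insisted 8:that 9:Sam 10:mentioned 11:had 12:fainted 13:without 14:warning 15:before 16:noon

The displaced element is "who" (word 1).
It is linked across 3 clause boundaries (that → that → Ø).
It functions as the subject of "fainted", so the gap sits immediately after word 10 ("mentioned").
Base order: Sofia has said that David insisted that Sam mentioned who had fainted without warning before noon.

10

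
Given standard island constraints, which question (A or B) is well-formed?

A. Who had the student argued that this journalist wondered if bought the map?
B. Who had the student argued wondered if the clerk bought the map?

B

In A, the wh-phrase is extracted from inside a wh-island (introduced by "if"), which blocks movement.
In B, the extraction path crosses only that-complement boundaries, which are transparent.
So B is grammatical.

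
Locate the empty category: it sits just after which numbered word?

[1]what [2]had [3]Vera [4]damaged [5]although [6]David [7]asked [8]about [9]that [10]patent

The displaced element is "what" (word 1).
It functions as the direct object of "damaged", so the gap sits immediately after word 4 ("damaged").
Base order: Vera had damaged what although David asked about that patent.

4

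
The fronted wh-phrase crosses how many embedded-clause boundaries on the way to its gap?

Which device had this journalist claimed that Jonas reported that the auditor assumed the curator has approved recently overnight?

3

"which device" is extracted from the object of "approved".
Boundaries crossed, outermost first: [that], [that], [Ø] — 3 in total.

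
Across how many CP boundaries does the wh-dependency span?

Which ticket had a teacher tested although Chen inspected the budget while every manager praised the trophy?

"which ticket" originates inside the matrix clause — no clause boundary is crossed.

0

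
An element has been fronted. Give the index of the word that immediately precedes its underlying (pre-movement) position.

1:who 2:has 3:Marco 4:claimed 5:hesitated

The displaced element is "who" (word 1).
It is linked across 1 clause boundary (Ø).
It functions as the subject of "hesitated", so the gap sits immediately after word 4 ("claimed").
Base order: Marco has claimed who hesitated.

4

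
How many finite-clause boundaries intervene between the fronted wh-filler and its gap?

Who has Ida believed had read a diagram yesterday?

"who" is extracted from the subject of "read".
Boundaries crossed, outermost first: [Ø] — 1 in total.

1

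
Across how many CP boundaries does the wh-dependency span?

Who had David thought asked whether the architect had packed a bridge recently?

1

"who" is extracted from the subject of "asked".
Boundaries crossed, outermost first: [Ø] — 1 in total.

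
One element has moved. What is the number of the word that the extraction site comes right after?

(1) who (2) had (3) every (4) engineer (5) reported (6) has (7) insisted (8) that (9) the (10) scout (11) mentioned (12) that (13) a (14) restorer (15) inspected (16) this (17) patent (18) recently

5

The displaced element is "who" (word 1).
It is linked across 1 clause boundary (Ø).
It functions as the subject of "insisted", so the gap sits immediately after word 5 ("reported").
Base order: Every engineer had reported that who has insisted that the scout mentioned that a restorer inspected this patent recently.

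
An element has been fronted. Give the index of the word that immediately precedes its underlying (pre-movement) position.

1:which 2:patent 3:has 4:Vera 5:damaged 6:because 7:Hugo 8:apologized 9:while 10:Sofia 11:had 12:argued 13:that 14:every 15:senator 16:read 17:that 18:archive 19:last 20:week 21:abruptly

5

The displaced element is "which patent" (word 2).
It functions as the direct object of "damaged", so the gap sits immediately after word 5 ("damaged").
Base order: Vera has damaged which patent because Hugo apologized while Sofia had argued that every senator read that archive last week abruptly.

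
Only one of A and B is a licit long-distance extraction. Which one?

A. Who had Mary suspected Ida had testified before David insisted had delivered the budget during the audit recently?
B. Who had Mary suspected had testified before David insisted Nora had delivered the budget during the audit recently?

B

In A, the wh-phrase is extracted from inside an adjunct island (introduced by "before"), which blocks movement.
In B, the extraction path crosses only that-complement boundaries, which are transparent.
So B is grammatical.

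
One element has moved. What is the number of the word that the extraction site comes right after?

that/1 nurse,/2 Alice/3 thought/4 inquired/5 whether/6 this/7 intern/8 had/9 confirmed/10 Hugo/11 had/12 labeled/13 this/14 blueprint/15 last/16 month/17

4

The displaced element is "that nurse" (word 2).
It is linked across 1 clause boundary (Ø).
It functions as the subject of "inquired", so the gap sits immediately after word 4 ("thought").
Base order: Alice thought that that nurse inquired whether this intern had confirmed Hugo had labeled this blueprint last month.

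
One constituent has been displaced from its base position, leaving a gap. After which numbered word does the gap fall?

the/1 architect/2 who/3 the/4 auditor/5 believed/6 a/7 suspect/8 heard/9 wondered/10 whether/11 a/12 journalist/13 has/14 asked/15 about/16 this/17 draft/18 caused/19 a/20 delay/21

The displaced element is "the architect" (word 2).
It is linked across 2 clause boundaries (Ø → Ø).
It functions as the subject of "wondered", so the gap sits immediately after word 9 ("heard").
Base order: The auditor believed a suspect heard that the architect wondered whether a journalist has asked about this draft.

9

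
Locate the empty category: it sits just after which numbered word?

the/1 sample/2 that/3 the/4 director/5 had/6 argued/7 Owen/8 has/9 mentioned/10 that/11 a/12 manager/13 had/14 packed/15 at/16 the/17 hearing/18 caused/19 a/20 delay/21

15

The displaced element is "the sample" (word 2).
It is linked across 2 clause boundaries (Ø → that).
It functions as the direct object of "packed", so the gap sits immediately after word 15 ("packed").
Base order: The director had argued Owen has mentioned that a manager had packed the sample at the hearing.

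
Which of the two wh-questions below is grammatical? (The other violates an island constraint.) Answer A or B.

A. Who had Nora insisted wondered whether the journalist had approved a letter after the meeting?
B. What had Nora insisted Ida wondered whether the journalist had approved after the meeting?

In B, the wh-phrase is extracted from inside a wh-island (introduced by "whether"), which blocks movement.
In A, the extraction path crosses only that-complement boundaries, which are transparent.
So A is grammatical.

A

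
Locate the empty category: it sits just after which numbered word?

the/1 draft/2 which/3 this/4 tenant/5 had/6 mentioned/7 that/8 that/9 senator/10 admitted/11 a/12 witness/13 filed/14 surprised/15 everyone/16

The displaced element is "the draft" (word 2).
It is linked across 2 clause boundaries (that → Ø).
It functions as the direct object of "filed", so the gap sits immediately after word 14 ("filed").
Base order: This tenant had mentioned that that senator admitted a witness filed the draft.

14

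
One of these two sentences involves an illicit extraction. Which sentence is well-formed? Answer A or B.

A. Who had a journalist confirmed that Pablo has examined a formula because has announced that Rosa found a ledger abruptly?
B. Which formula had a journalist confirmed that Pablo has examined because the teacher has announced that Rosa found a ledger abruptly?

B

In A, the wh-phrase is extracted from inside an adjunct island (introduced by "because"), which blocks movement.
In B, the extraction path crosses only that-complement boundaries, which are transparent.
So B is grammatical.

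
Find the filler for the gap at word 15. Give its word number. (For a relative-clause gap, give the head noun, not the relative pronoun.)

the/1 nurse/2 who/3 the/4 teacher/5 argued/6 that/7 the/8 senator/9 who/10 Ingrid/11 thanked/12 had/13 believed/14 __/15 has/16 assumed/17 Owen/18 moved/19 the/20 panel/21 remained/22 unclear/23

The gap at 15 is the subject of "assumed", inside a relative clause.
The relative pronoun is "who" (word 3); it is bound by the head noun immediately before it.
Its filler is the head noun "nurse", at word 2.

2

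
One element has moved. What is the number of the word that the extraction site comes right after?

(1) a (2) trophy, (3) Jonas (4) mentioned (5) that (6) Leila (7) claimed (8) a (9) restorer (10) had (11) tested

11

The displaced element is "a trophy" (word 2).
It is linked across 2 clause boundaries (that → Ø).
It functions as the direct object of "tested", so the gap sits immediately after word 11 ("tested").
Base order: Jonas mentioned that Leila claimed a restorer had tested a trophy.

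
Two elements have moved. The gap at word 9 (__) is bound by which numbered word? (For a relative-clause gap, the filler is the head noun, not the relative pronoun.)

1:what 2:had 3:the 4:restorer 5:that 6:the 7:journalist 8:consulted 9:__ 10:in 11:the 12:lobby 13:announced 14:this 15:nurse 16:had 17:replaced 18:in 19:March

The marked gap is inside the relative clause, the direct object of "consulted".
Its filler is the head noun "restorer" (via "that"), at word 4.
(The other dependency links word 1 to a gap after word 17.)

4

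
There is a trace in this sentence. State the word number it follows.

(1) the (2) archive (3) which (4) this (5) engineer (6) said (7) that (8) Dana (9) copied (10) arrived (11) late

9

The displaced element is "the archive" (word 2).
It is linked across 1 clause boundary (that).
It functions as the direct object of "copied", so the gap sits immediately after word 9 ("copied").
Base order: This engineer said that Dana copied the archive.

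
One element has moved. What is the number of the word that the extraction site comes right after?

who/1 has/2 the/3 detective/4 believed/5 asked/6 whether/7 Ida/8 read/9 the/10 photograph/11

5

The displaced element is "who" (word 1).
It is linked across 1 clause boundary (Ø).
It functions as the subject of "asked", so the gap sits immediately after word 5 ("believed").
Base order: The detective has believed that who asked whether Ida read the photograph.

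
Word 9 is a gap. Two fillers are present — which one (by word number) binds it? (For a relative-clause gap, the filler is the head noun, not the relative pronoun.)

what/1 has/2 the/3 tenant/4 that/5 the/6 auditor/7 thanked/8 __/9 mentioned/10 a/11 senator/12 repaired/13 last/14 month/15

The marked gap is inside the relative clause, the direct object of "thanked".
Its filler is the head noun "tenant" (via "that"), at word 4.
(The other dependency links word 1 to a gap after word 13.)

4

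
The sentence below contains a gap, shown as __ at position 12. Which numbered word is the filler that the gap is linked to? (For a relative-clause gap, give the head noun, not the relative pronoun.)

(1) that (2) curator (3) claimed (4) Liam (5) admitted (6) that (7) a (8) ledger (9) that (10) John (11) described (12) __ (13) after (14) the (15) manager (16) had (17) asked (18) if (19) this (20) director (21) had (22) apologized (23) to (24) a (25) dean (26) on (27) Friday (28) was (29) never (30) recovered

The gap at 12 is the object of "described", inside a relative clause.
The relative pronoun is "that" (word 9); it is bound by the head noun immediately before it.
Its filler is the head noun "ledger", at word 8.

8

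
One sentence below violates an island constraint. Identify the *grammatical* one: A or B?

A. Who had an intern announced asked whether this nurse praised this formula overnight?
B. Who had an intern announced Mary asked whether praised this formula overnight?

In B, the wh-phrase is extracted from inside a wh-island (introduced by "whether"), which blocks movement.
In A, the extraction path crosses only that-complement boundaries, which are transparent.
So A is grammatical.

A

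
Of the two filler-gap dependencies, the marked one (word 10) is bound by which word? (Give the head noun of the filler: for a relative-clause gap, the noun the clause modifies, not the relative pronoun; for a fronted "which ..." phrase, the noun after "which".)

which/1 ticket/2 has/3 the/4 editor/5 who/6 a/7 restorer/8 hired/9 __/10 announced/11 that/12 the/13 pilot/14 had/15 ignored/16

The marked gap is inside the relative clause, the direct object of "hired".
Its filler is the head noun "editor" (via "who"), at word 5.
(The other dependency links word 2 to a gap after word 16.)

5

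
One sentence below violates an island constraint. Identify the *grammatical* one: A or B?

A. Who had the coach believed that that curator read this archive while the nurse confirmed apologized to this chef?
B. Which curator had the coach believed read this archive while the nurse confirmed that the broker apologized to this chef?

B

In A, the wh-phrase is extracted from inside an adjunct island (introduced by "while"), which blocks movement.
In B, the extraction path crosses only that-complement boundaries, which are transparent.
So B is grammatical.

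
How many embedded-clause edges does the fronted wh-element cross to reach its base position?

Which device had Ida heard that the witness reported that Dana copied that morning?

"which device" is extracted from the object of "copied".
Boundaries crossed, outermost first: [that], [that] — 2 in total.

2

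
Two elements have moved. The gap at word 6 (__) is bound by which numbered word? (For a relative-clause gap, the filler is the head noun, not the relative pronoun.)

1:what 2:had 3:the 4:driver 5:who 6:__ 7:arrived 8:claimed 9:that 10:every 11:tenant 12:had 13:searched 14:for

The marked gap is inside the relative clause, the subject of "arrived".
Its filler is the head noun "driver" (via "who"), at word 4.
(The other dependency links word 1 to a gap after word 14.)

4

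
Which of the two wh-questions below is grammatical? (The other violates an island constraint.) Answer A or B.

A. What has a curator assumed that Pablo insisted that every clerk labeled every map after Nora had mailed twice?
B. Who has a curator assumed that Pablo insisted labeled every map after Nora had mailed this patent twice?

In A, the wh-phrase is extracted from inside an adjunct island (introduced by "after"), which blocks movement.
In B, the extraction path crosses only that-complement boundaries, which are transparent.
So B is grammatical.

B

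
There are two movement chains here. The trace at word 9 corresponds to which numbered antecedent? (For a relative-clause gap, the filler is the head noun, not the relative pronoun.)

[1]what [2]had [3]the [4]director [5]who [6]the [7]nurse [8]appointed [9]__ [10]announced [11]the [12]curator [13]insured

4

The marked gap is inside the relative clause, the direct object of "appointed".
Its filler is the head noun "director" (via "who"), at word 4.
(The other dependency links word 1 to a gap after word 13.)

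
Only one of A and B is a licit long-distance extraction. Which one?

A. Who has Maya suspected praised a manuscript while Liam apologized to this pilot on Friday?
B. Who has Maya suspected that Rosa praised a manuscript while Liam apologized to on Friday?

In B, the wh-phrase is extracted from inside an adjunct island (introduced by "while"), which blocks movement.
In A, the extraction path crosses only that-complement boundaries, which are transparent.
So A is grammatical.

A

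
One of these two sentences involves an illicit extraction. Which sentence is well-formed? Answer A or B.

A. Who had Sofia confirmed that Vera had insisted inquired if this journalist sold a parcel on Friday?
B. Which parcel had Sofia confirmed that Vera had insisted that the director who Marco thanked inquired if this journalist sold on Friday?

A

In B, the wh-phrase is extracted from inside a wh-island (introduced by "if"), which blocks movement.
In A, the extraction path crosses only that-complement boundaries, which are transparent.
So A is grammatical.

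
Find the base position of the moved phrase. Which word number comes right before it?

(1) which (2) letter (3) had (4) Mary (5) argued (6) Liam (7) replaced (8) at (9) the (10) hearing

The displaced element is "which letter" (word 2).
It is linked across 1 clause boundary (Ø).
It functions as the direct object of "replaced", so the gap sits immediately after word 7 ("replaced").
Base order: Mary had argued Liam replaced which letter at the hearing.

7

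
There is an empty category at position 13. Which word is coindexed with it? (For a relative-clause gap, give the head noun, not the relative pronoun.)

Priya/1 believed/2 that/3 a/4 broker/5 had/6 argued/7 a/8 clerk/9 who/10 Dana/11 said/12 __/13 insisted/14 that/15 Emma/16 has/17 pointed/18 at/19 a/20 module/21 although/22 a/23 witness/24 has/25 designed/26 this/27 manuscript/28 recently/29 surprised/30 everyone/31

The gap at 13 is the subject of "insisted", inside a relative clause.
The relative pronoun is "who" (word 10); it is bound by the head noun immediately before it.
Its filler is the head noun "clerk", at word 9.

9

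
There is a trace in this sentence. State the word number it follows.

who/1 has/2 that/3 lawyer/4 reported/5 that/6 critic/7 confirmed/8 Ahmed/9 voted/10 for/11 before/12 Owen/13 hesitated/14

11

The displaced element is "who" (word 1).
It is linked across 2 clause boundaries (Ø → Ø).
It functions as the object of the preposition "for" of "voted", so the gap sits immediately after word 11 ("for").
Base order: That lawyer has reported that critic confirmed Ahmed voted for who before Owen hesitated.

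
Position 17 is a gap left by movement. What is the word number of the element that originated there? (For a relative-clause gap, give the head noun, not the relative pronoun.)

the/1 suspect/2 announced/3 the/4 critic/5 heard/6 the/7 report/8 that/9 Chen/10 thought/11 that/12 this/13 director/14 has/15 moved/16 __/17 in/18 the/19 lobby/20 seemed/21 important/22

8

The gap at 17 is the object of "moved", inside a relative clause.
The relative pronoun is "that" (word 9); it is bound by the head noun immediately before it.
Its filler is the head noun "report", at word 8.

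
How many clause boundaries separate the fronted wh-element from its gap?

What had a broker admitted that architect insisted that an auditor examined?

2

"what" is extracted from the object of "examined".
Boundaries crossed, outermost first: [Ø], [that] — 2 in total.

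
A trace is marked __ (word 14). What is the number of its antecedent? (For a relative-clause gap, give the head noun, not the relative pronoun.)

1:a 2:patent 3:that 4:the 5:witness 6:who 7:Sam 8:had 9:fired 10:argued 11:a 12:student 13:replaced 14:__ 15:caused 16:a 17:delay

The gap at 14 is the object of "replaced", inside a relative clause.
The relative pronoun is "that" (word 3); it is bound by the head noun immediately before it.
Its filler is the head noun "patent", at word 2.

2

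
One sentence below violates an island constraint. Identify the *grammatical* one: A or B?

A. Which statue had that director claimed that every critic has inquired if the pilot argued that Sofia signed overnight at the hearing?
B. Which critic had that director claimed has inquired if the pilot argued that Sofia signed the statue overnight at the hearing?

B

In A, the wh-phrase is extracted from inside a wh-island (introduced by "if"), which blocks movement.
In B, the extraction path crosses only that-complement boundaries, which are transparent.
So B is grammatical.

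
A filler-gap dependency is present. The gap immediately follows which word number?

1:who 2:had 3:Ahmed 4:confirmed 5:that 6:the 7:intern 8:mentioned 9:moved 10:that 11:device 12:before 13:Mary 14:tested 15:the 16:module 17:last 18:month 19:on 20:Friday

8

The displaced element is "who" (word 1).
It is linked across 2 clause boundaries (that → Ø).
It functions as the subject of "moved", so the gap sits immediately after word 8 ("mentioned").
Base order: Ahmed had confirmed that the intern mentioned who moved that device before Mary tested the module last month on Friday.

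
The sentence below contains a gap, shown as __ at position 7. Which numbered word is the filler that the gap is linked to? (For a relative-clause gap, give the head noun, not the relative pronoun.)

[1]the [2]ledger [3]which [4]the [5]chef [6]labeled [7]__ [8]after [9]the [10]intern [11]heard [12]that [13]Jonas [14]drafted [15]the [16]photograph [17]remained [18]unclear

The gap at 7 is the object of "labeled", inside a relative clause.
The relative pronoun is "which" (word 3); it is bound by the head noun immediately before it.
Its filler is the head noun "ledger", at word 2.

2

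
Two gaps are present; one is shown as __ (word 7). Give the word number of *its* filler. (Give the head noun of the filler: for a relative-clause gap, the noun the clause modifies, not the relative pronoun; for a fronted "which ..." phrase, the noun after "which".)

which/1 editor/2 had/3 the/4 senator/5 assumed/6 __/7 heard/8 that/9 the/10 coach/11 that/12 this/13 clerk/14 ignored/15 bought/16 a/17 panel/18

2

The marked gap is the subject of "heard".
Its filler is the fronted wh-phrase "which editor", at word 2.
(The other dependency links word 11 to a gap after word 15.)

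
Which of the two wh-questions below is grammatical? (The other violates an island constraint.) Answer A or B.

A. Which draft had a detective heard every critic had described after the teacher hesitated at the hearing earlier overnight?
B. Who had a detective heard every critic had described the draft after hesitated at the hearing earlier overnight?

In B, the wh-phrase is extracted from inside an adjunct island (introduced by "after"), which blocks movement.
In A, the extraction path crosses only that-complement boundaries, which are transparent.
So A is grammatical.

A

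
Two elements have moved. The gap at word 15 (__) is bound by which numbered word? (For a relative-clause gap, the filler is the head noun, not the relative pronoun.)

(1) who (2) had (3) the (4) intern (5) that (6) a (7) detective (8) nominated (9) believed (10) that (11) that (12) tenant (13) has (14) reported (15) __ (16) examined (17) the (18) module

1

The marked gap is the subject of "examined".
Its filler is the fronted wh-phrase "who", at word 1.
(The other dependency links word 4 to a gap after word 8.)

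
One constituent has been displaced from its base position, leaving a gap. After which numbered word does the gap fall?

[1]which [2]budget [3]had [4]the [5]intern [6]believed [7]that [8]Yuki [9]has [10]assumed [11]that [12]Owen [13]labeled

13

The displaced element is "which budget" (word 2).
It is linked across 2 clause boundaries (that → that).
It functions as the direct object of "labeled", so the gap sits immediately after word 13 ("labeled").
Base order: The intern had believed that Yuki has assumed that Owen labeled which budget.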